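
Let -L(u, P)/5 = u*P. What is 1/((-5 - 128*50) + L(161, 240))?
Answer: -1/199605 ≈ -5.0099e-6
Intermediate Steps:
L(u, P) = -5*P*u (L(u, P) = -5*u*P = -5*P*u)
1/((-5 - 128*50) + L(161, 240)) = 1/((-5 - 128*50) - 5*240*161) = 1/((-5 - 6400) - 193200) = 1/(-6405 - 193200) = 1/(-199605) = -1/199605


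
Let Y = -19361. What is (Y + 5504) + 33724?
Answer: 19867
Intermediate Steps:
(Y + 5504) + 33724 = (-19361 + 5504) + 33724 = -13857 + 33724 = 19867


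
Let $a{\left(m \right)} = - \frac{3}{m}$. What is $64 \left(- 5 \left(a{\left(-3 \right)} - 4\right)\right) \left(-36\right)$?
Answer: $-34560$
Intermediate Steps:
$64 \left(- 5 \left(a{\left(-3 \right)} - 4\right)\right) \left(-36\right) = 64 \left(- 5 \left(- \frac{3}{-3} - 4\right)\right) \left(-36\right) = 64 \left(- 5 \left(\left(-3\right) \left(- \frac{1}{3}\right) - 4\right)\right) \left(-36\right) = 64 \left(- 5 \left(1 - 4\right)\right) \left(-36\right) = 64 \left(\left(-5\right) \left(-3\right)\right) \left(-36\right) = 64 \cdot 15 \left(-36\right) = 960 \left(-36\right) = -34560$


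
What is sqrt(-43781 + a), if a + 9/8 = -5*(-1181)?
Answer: 13*I*sqrt(3586)/4 ≈ 194.62*I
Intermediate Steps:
a = 47231/8 (a = -9/8 - 5*(-1181) = -9/8 + 5905 = 47231/8 ≈ 5903.9)
sqrt(-43781 + a) = sqrt(-43781 + 47231/8) = sqrt(-303017/8) = 13*I*sqrt(3586)/4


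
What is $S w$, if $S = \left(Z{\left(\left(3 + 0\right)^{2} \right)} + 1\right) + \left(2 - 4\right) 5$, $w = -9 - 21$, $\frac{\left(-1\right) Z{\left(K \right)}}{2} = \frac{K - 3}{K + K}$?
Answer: $290$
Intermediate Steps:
$Z{\left(K \right)} = - \frac{-3 + K}{K}$ ($Z{\left(K \right)} = - 2 \frac{K - 3}{K + K} = - 2 \frac{-3 + K}{2 K} = - \frac{-3 + K}{K}$)
$w = -30$ ($w = -9 - 21 = -30$)
$S = - \frac{29}{3}$ ($S = \left(\frac{3 - \left(3 + 0\right)^{2}}{\left(3 + 0\right)^{2}} + 1\right) + \left(2 - 4\right) 5 = \left(\frac{3 - 3^{2}}{3^{2}} + 1\right) - 10 = \left(\frac{3 - 9}{9} + 1\right) - 10 = \left(\frac{1}{9} \left(-6\right) + 1\right) - 10 = \left(- \frac{2}{3} + 1\right) - 10 = \frac{1}{3} - 10 = - \frac{29}{3} \approx -9.6667$)
$S w = \left(- \frac{29}{3}\right) \left(-30\right) = 290$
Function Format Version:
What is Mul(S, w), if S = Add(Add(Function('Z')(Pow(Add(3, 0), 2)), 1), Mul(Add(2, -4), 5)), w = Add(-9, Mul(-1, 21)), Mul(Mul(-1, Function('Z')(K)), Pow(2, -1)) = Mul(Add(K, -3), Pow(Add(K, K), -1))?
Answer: 290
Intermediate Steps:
Function('Z')(K) = Mul(-1, Pow(K, -1), Add(-3, K)) (Function('Z')(K) = Mul(-2, Mul(Add(K, -3), Pow(Add(K, K), -1))) = Mul(-2, Mul(Add(-3, K), Pow(Mul(2, K), -1))) = Mul(-2, Mul(Add(-3, K), Mul(Rational(1, 2), Pow(K, -1)))) = Mul(-2, Mul(Rational(1, 2), Pow(K, -1), Add(-3, K))) = Mul(-1, Pow(K, -1), Add(-3, K)))
w = -30 (w = Add(-9, -21) = -30)
S = Rational(-29, 3) (S = Add(Add(Mul(Pow(Pow(Add(3, 0), 2), -1), Add(3, Mul(-1, Pow(Add(3, 0), 2)))), 1), Mul(Add(2, -4), 5)) = Add(Add(Mul(Pow(Pow(3, 2), -1), Add(3, Mul(-1, Pow(3, 2)))), 1), Mul(-2, 5)) = Add(Add(Mul(Pow(9, -1), Add(3, Mul(-1, 9))), 1), -10) = Add(Add(Mul(Rational(1, 9), Add(3, -9)), 1), -10) = Add(Add(Mul(Rational(1, 9), -6), 1), -10) = Add(Add(Rational(-2, 3), 1), -10) = Add(Rational(1, 3), -10) = Rational(-29, 3) ≈ -9.6667)
Mul(S, w) = Mul(Rational(-29, 3), -30) = 290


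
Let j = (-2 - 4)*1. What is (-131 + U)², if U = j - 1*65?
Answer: 40804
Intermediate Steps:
j = -6 (j = -6*1 = -6)
U = -71 (U = -6 - 1*65 = -6 - 65 = -71)
(-131 + U)² = (-131 - 71)² = (-202)² = 40804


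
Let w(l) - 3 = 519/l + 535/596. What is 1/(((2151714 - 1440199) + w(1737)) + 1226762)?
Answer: 345084/668869828393 ≈ 5.1592e-7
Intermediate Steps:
w(l) = 2323/596 + 519/l (w(l) = 3 + (519/l + 535/596) = 3 + (535/596 + 519/l) = 2323/596 + 519/l)
1/(((2151714 - 1440199) + w(1737)) + 1226762) = 1/(((2151714 - 1440199) + (2323/596 + 519/1737)) + 1226762) = 1/((711515 + (2323/596 + 519*(1/1737))) + 1226762) = 1/((711515 + (2323/596 + 173/579)) + 1226762) = 1/((711515 + 1448125/345084) + 1226762) = 1/(245533890385/345084 + 1226762) = 1/(668869828393/345084) = 345084/668869828393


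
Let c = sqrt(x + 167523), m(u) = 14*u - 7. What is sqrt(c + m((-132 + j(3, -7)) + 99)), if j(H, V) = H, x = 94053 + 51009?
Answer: sqrt(-427 + sqrt(312585)) ≈ 11.493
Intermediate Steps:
x = 145062
m(u) = -7 + 14*u
c = sqrt(312585) (c = sqrt(145062 + 167523) = sqrt(312585) ≈ 559.09)
sqrt(c + m((-132 + j(3, -7)) + 99)) = sqrt(sqrt(312585) + (-7 + 14*((-132 + 3) + 99))) = sqrt(sqrt(312585) + (-7 + 14*(-129 + 99))) = sqrt(sqrt(312585) + (-7 + 14*(-30))) = sqrt(sqrt(312585) + (-7 - 420)) = sqrt(sqrt(312585) - 427) = sqrt(-427 + sqrt(312585))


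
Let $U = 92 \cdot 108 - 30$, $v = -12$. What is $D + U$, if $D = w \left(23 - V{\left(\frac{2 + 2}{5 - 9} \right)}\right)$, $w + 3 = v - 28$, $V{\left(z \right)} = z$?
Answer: $8874$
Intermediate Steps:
$w = -43$ ($w = -3 - 40 = -43$)
$U = 9906$ ($U = 9936 - 30 = 9906$)
$D = -1032$ ($D = - 43 \left(23 - \frac{2 + 2}{5 - 9}\right) = - 43 \left(23 - \frac{4}{-4}\right) = - 43 \left(23 - 4 \left(- \frac{1}{4}\right)\right) = - 43 \left(23 - -1\right) = - 43 \left(23 + 1\right) = \left(-43\right) 24 = -1032$)
$D + U = -1032 + 9906 = 8874$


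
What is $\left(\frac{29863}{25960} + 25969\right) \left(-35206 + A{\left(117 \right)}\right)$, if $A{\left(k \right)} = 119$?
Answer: $- \frac{23655132708961}{25960} \approx -9.1121 \cdot 10^{8}$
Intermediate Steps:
$\left(\frac{29863}{25960} + 25969\right) \left(-35206 + A{\left(117 \right)}\right) = \left(\frac{29863}{25960} + 25969\right) \left(-35206 + 119\right) = \left(29863 \cdot \frac{1}{25960} + 25969\right) \left(-35087\right) = \left(\frac{29863}{25960} + 25969\right) \left(-35087\right) = \frac{674185103}{25960} \left(-35087\right) = - \frac{23655132708961}{25960}$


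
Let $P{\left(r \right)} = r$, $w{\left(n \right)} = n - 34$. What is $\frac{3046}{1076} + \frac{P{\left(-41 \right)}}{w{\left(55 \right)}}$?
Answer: $\frac{9925}{11298} \approx 0.87847$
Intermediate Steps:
$w{\left(n \right)} = -34 + n$
$\frac{3046}{1076} + \frac{P{\left(-41 \right)}}{w{\left(55 \right)}} = \frac{3046}{1076} - \frac{41}{-34 + 55} = 3046 \cdot \frac{1}{1076} - \frac{41}{21} = \frac{1523}{538} - \frac{41}{21} = \frac{9925}{11298}$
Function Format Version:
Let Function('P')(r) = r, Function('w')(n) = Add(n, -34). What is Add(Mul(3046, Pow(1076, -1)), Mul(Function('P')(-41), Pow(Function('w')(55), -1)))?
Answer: Rational(9925, 11298) ≈ 0.87847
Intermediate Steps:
Function('w')(n) = Add(-34, n)
Add(Mul(3046, Pow(1076, -1)), Mul(Function('P')(-41), Pow(Function('w')(55), -1))) = Add(Mul(3046, Pow(1076, -1)), Mul(-41, Pow(Add(-34, 55), -1))) = Add(Mul(3046, Rational(1, 1076)), Mul(-41, Pow(21, -1))) = Add(Rational(1523, 538), Mul(-41, Rational(1, 21))) = Add(Rational(1523, 538), Rational(-41, 21)) = Rational(9925, 11298)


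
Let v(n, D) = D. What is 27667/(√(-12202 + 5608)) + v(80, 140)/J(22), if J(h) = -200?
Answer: -7/10 - 27667*I*√6594/6594 ≈ -0.7 - 340.71*I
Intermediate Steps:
27667/(√(-12202 + 5608)) + v(80, 140)/J(22) = 27667/(√(-12202 + 5608)) + 140/(-200) = 27667/(√(-6594)) + 140*(-1/200) = 27667/((I*√6594)) - 7/10 = 27667*(-I*√6594/6594) - 7/10 = -27667*I*√6594/6594 - 7/10 = -7/10 - 27667*I*√6594/6594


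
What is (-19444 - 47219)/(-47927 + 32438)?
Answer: 7407/1721 ≈ 4.3039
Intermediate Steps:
(-19444 - 47219)/(-47927 + 32438) = -66663/(-15489) = -66663*(-1/15489) = 7407/1721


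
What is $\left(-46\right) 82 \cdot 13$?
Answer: $-49036$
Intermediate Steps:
$\left(-46\right) 82 \cdot 13 = \left(-3772\right) 13 = -49036$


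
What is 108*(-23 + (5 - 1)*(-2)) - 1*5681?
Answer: -9029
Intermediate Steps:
108*(-23 + (5 - 1)*(-2)) - 1*5681 = 108*(-23 + 4*(-2)) - 5681 = 108*(-23 - 8) - 5681 = 108*(-31) - 5681 = -3348 - 5681 = -9029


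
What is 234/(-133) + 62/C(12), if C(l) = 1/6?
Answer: 49242/133 ≈ 370.24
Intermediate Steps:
C(l) = ⅙
234/(-133) + 62/C(12) = 234/(-133) + 62/(⅙) = 234*(-1/133) + 62*6 = -234/133 + 372 = 49242/133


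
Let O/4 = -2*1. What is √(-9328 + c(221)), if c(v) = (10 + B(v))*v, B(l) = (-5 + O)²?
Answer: 3*√3359 ≈ 173.87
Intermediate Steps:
O = -8 (O = 4*(-2*1) = 4*(-2) = -8)
B(l) = 169 (B(l) = (-5 - 8)² = (-13)² = 169)
c(v) = 179*v (c(v) = (10 + 169)*v = 179*v)
√(-9328 + c(221)) = √(-9328 + 179*221) = √(-9328 + 39559) = √30231 = 3*√3359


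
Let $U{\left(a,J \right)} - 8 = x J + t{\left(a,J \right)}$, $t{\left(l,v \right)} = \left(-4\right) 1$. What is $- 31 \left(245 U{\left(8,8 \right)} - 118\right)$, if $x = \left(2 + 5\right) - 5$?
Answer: $-148242$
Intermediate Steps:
$t{\left(l,v \right)} = -4$
$x = 2$ ($x = 7 - 5 = 2$)
$U{\left(a,J \right)} = 4 + 2 J$ ($U{\left(a,J \right)} = 8 + \left(2 J - 4\right) = 8 + \left(-4 + 2 J\right) = 4 + 2 J$)
$- 31 \left(245 U{\left(8,8 \right)} - 118\right) = - 31 \left(245 \left(4 + 2 \cdot 8\right) - 118\right) = - 31 \left(245 \left(4 + 16\right) - 118\right) = - 31 \left(245 \cdot 20 - 118\right) = - 31 \left(4900 - 118\right) = \left(-31\right) 4782 = -148242$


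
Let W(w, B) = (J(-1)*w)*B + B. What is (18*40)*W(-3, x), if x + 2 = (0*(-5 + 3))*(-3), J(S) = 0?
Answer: -1440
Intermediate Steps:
x = -2 (x = -2 + (0*(-5 + 3))*(-3) = -2 + (0*(-2))*(-3) = -2 + 0*(-3) = -2 + 0 = -2)
W(w, B) = B (W(w, B) = (0*w)*B + B = 0*B + B = 0 + B = B)
(18*40)*W(-3, x) = (18*40)*(-2) = 720*(-2) = -1440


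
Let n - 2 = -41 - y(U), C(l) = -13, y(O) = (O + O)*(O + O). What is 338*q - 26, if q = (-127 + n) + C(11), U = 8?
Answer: -147056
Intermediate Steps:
y(O) = 4*O**2 (y(O) = (2*O)*(2*O) = 4*O**2)
n = -295 (n = 2 + (-41 - 4*8**2) = 2 + (-41 - 4*64) = 2 + (-41 - 1*256) = 2 + (-41 - 256) = 2 - 297 = -295)
q = -435 (q = (-127 - 295) - 13 = -422 - 13 = -435)
338*q - 26 = 338*(-435) - 26 = -147030 - 26 = -147056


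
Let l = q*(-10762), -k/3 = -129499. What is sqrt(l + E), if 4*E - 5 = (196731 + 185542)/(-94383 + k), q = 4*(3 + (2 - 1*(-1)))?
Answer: I*sqrt(89370248996641290)/588228 ≈ 508.22*I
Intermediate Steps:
q = 24 (q = 4*(3 + (2 + 1)) = 4*(3 + 3) = 4*6 = 24)
k = 388497 (k = -3*(-129499) = 388497)
E = 1852843/1176456 (E = 5/4 + ((196731 + 185542)/(-94383 + 388497))/4 = 5/4 + (382273/294114)/4 = 5/4 + (382273*(1/294114))/4 = 5/4 + (1/4)*(382273/294114) = 5/4 + 382273/1176456 = 1852843/1176456 ≈ 1.5749)
l = -258288 (l = 24*(-10762) = -258288)
sqrt(l + E) = sqrt(-258288 + 1852843/1176456) = sqrt(-303862614485/1176456) = I*sqrt(89370248996641290)/588228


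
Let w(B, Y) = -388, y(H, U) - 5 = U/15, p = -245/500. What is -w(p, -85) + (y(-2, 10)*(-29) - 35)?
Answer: 566/3 ≈ 188.67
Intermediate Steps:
p = -49/100 (p = -245*1/500 = -49/100 ≈ -0.49000)
y(H, U) = 5 + U/15
-w(p, -85) + (y(-2, 10)*(-29) - 35) = -1*(-388) + ((5 + (1/15)*10)*(-29) - 35) = 388 + ((5 + ⅔)*(-29) - 35) = 388 + ((17/3)*(-29) - 35) = 388 + (-493/3 - 35) = 388 - 598/3 = 566/3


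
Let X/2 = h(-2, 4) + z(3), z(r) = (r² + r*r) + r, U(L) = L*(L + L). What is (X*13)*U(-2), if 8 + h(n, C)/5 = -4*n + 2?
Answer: 6448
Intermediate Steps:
h(n, C) = -30 - 20*n (h(n, C) = -40 + 5*(-4*n + 2) = -40 + 5*(2 - 4*n) = -40 + (10 - 20*n) = -30 - 20*n)
U(L) = 2*L² (U(L) = L*(2*L) = 2*L²)
z(r) = r + 2*r² (z(r) = (r² + r²) + r = 2*r² + r = r + 2*r²)
X = 62 (X = 2*((-30 - 20*(-2)) + 3*(1 + 2*3)) = 2*((-30 + 40) + 3*(1 + 6)) = 2*(10 + 3*7) = 2*(10 + 21) = 2*31 = 62)
(X*13)*U(-2) = (62*13)*(2*(-2)²) = 806*(2*4) = 806*8 = 6448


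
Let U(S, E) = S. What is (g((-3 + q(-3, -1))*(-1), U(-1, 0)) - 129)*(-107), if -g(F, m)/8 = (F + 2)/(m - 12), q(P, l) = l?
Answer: 174303/13 ≈ 13408.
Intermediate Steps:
g(F, m) = -8*(2 + F)/(-12 + m) (g(F, m) = -8*(F + 2)/(m - 12) = -8*(2 + F)/(-12 + m))
(g((-3 + q(-3, -1))*(-1), U(-1, 0)) - 129)*(-107) = (8*(-2 - (-3 - 1)*(-1))/(-12 - 1) - 129)*(-107) = (8*(-2 - (-4)*(-1))/(-13) - 129)*(-107) = (8*(-1/13)*(-2 - 1*4) - 129)*(-107) = (8*(-1/13)*(-2 - 4) - 129)*(-107) = (8*(-1/13)*(-6) - 129)*(-107) = (48/13 - 129)*(-107) = -1629/13*(-107) = 174303/13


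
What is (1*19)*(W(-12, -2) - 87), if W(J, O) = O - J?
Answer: -1463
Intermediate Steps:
(1*19)*(W(-12, -2) - 87) = (1*19)*((-2 - 1*(-12)) - 87) = 19*((-2 + 12) - 87) = 19*(10 - 87) = 19*(-77) = -1463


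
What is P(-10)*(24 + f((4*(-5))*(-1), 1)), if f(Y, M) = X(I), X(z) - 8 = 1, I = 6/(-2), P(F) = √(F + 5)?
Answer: 33*I*√5 ≈ 73.79*I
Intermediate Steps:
P(F) = √(5 + F)
I = -3 (I = 6*(-½) = -3)
X(z) = 9 (X(z) = 8 + 1 = 9)
f(Y, M) = 9
P(-10)*(24 + f((4*(-5))*(-1), 1)) = √(5 - 10)*(24 + 9) = √(-5)*33 = (I*√5)*33 = 33*I*√5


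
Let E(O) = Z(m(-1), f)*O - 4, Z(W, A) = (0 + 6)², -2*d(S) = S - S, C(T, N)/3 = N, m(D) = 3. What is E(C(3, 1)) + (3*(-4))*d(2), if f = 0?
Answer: 104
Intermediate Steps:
C(T, N) = 3*N
d(S) = 0 (d(S) = -(S - S)/2 = -½*0 = 0)
Z(W, A) = 36 (Z(W, A) = 6² = 36)
E(O) = -4 + 36*O (E(O) = 36*O - 4 = -4 + 36*O)
E(C(3, 1)) + (3*(-4))*d(2) = (-4 + 36*(3*1)) + (3*(-4))*0 = (-4 + 36*3) - 12*0 = (-4 + 108) + 0 = 104 + 0 = 104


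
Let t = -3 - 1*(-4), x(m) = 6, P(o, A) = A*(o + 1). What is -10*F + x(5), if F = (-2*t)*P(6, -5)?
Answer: -694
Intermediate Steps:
P(o, A) = A*(1 + o)
t = 1 (t = -3 + 4 = 1)
F = 70 (F = (-2*1)*(-5*(1 + 6)) = -(-10)*7 = -2*(-35) = 70)
-10*F + x(5) = -10*70 + 6 = -700 + 6 = -694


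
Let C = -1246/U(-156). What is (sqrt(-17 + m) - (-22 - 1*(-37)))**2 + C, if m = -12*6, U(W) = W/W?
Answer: -1246 + (15 - I*sqrt(89))**2 ≈ -1110.0 - 283.02*I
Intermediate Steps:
U(W) = 1
m = -72
C = -1246 (C = -1246/1 = -1246*1 = -1246)
(sqrt(-17 + m) - (-22 - 1*(-37)))**2 + C = (sqrt(-17 - 72) - (-22 - 1*(-37)))**2 - 1246 = (sqrt(-89) - (-22 + 37))**2 - 1246 = (I*sqrt(89) - 1*15)**2 - 1246 = (I*sqrt(89) - 15)**2 - 1246 = (-15 + I*sqrt(89))**2 - 1246 = -1246 + (-15 + I*sqrt(89))**2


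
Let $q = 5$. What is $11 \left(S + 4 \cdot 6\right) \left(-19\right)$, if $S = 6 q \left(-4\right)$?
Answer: $20064$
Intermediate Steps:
$S = -120$ ($S = 6 \cdot 5 \left(-4\right) = 30 \left(-4\right) = -120$)
$11 \left(S + 4 \cdot 6\right) \left(-19\right) = 11 \left(-120 + 4 \cdot 6\right) \left(-19\right) = 11 \left(-120 + 24\right) \left(-19\right) = 11 \left(-96\right) \left(-19\right) = \left(-1056\right) \left(-19\right) = 20064$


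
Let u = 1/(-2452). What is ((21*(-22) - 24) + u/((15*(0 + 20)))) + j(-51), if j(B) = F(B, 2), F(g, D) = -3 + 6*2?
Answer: -350881201/735600 ≈ -477.00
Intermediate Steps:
u = -1/2452 ≈ -0.00040783
F(g, D) = 9 (F(g, D) = -3 + 12 = 9)
j(B) = 9
((21*(-22) - 24) + u/((15*(0 + 20)))) + j(-51) = ((21*(-22) - 24) - 1/(15*(0 + 20))/2452) + 9 = ((-462 - 24) - 1/(2452*(15*20))) + 9 = (-486 - 1/2452/300) + 9 = (-486 - 1/2452*1/300) + 9 = (-486 - 1/735600) + 9 = -357501601/735600 + 9 = -350881201/735600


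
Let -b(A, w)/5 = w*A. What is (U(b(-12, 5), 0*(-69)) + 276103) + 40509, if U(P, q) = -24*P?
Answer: 309412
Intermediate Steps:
b(A, w) = -5*A*w (b(A, w) = -5*w*A = -5*A*w)
(U(b(-12, 5), 0*(-69)) + 276103) + 40509 = (-(-120)*(-12)*5 + 276103) + 40509 = (-24*300 + 276103) + 40509 = (-7200 + 276103) + 40509 = 268903 + 40509 = 309412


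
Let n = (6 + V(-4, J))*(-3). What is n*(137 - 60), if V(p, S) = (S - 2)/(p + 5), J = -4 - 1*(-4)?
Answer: -924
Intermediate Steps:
J = 0 (J = -4 + 4 = 0)
V(p, S) = (-2 + S)/(5 + p)
n = -12 (n = (6 + (-2 + 0)/(5 - 4))*(-3) = (6 - 2/1)*(-3) = (6 + 1*(-2))*(-3) = (6 - 2)*(-3) = 4*(-3) = -12)
n*(137 - 60) = -12*(137 - 60) = -12*77 = -924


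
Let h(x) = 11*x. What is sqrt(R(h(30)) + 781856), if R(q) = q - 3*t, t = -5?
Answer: sqrt(782201) ≈ 884.42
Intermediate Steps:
R(q) = 15 + q (R(q) = q - 3*(-5) = q + 15 = 15 + q)
sqrt(R(h(30)) + 781856) = sqrt((15 + 11*30) + 781856) = sqrt((15 + 330) + 781856) = sqrt(345 + 781856) = sqrt(782201)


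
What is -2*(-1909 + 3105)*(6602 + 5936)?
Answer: -29990896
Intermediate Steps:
-2*(-1909 + 3105)*(6602 + 5936) = -2392*12538 = -2*14995448 = -29990896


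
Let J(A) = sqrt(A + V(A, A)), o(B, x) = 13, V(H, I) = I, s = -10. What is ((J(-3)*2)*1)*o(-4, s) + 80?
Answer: 80 + 26*I*sqrt(6) ≈ 80.0 + 63.687*I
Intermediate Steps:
J(A) = sqrt(2)*sqrt(A) (J(A) = sqrt(A + A) = sqrt(2*A) = sqrt(2)*sqrt(A))
((J(-3)*2)*1)*o(-4, s) + 80 = (((sqrt(2)*sqrt(-3))*2)*1)*13 + 80 = (((sqrt(2)*(I*sqrt(3)))*2)*1)*13 + 80 = (((I*sqrt(6))*2)*1)*13 + 80 = ((2*I*sqrt(6))*1)*13 + 80 = (2*I*sqrt(6))*13 + 80 = 26*I*sqrt(6) + 80 = 80 + 26*I*sqrt(6)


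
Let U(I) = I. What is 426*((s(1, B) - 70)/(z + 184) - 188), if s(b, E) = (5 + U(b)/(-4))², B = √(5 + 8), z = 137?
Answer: -68609217/856 ≈ -80151.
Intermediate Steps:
B = √13 ≈ 3.6056
s(b, E) = (5 - b/4)² (s(b, E) = (5 + b/(-4))² = (5 + b*(-¼))² = (5 - b/4)²)
426*((s(1, B) - 70)/(z + 184) - 188) = 426*(((-20 + 1)²/16 - 70)/(137 + 184) - 188) = 426*(((1/16)*(-19)² - 70)/321 - 188) = 426*(((1/16)*361 - 70)*(1/321) - 188) = 426*((361/16 - 70)*(1/321) - 188) = 426*(-759/16*1/321 - 188) = 426*(-253/1712 - 188) = 426*(-322109/1712) = -68609217/856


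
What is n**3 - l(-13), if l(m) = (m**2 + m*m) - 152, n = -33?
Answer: -36123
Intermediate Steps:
l(m) = -152 + 2*m**2 (l(m) = (m**2 + m**2) - 152 = 2*m**2 - 152 = -152 + 2*m**2)
n**3 - l(-13) = (-33)**3 - (-152 + 2*(-13)**2) = -35937 - (-152 + 2*169) = -35937 - (-152 + 338) = -35937 - 1*186 = -35937 - 186 = -36123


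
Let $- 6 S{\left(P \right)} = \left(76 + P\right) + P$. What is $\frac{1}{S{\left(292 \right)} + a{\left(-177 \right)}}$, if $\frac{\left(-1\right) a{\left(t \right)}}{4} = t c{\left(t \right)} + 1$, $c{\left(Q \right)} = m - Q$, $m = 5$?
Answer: $\frac{1}{128742} \approx 7.7675 \cdot 10^{-6}$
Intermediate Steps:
$c{\left(Q \right)} = 5 - Q$
$a{\left(t \right)} = -4 - 4 t \left(5 - t\right)$ ($a{\left(t \right)} = - 4 \left(t \left(5 - t\right) + 1\right) = - 4 \left(1 + t \left(5 - t\right)\right) = -4 - 4 t \left(5 - t\right)$)
$S{\left(P \right)} = - \frac{38}{3} - \frac{P}{3}$ ($S{\left(P \right)} = - \frac{\left(76 + P\right) + P}{6} = - \frac{76 + 2 P}{6} = - \frac{38}{3} - \frac{P}{3}$)
$\frac{1}{S{\left(292 \right)} + a{\left(-177 \right)}} = \frac{1}{\left(- \frac{38}{3} - \frac{292}{3}\right) - \left(4 + 708 \left(-5 - 177\right)\right)} = \frac{1}{\left(- \frac{38}{3} - \frac{292}{3}\right) - \left(4 + 708 \left(-182\right)\right)} = \frac{1}{-110 + \left(-4 + 128856\right)} = \frac{1}{-110 + 128852} = \frac{1}{128742}$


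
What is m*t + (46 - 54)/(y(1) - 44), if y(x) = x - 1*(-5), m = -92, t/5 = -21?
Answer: 183544/19 ≈ 9660.2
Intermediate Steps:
t = -105 (t = 5*(-21) = -105)
y(x) = 5 + x (y(x) = x + 5 = 5 + x)
m*t + (46 - 54)/(y(1) - 44) = -92*(-105) + (46 - 54)/((5 + 1) - 44) = 9660 - 8/(6 - 44) = 9660 - 8/(-38) = 9660 - 8*(-1/38) = 9660 + 4/19 = 183544/19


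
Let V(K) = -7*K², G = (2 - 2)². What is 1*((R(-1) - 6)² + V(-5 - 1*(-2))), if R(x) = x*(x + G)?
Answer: -38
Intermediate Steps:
G = 0 (G = 0² = 0)
R(x) = x² (R(x) = x*(x + 0) = x*x = x²)
1*((R(-1) - 6)² + V(-5 - 1*(-2))) = 1*(((-1)² - 6)² - 7*(-5 - 1*(-2))²) = 1*((1 - 6)² - 7*(-5 + 2)²) = 1*((-5)² - 7*(-3)²) = 1*(25 - 7*9) = 1*(25 - 63) = 1*(-38) = -38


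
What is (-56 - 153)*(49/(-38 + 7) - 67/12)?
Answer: 556985/372 ≈ 1497.3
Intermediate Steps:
(-56 - 153)*(49/(-38 + 7) - 67/12) = -209*(49/(-31) - 67*1/12) = -209*(49*(-1/31) - 67/12) = -209*(-49/31 - 67/12) = -209*(-2665/372) = 556985/372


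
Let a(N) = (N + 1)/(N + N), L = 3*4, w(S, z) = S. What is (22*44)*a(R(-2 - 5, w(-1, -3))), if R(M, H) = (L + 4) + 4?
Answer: 2541/5 ≈ 508.20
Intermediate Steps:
L = 12
R(M, H) = 20 (R(M, H) = (12 + 4) + 4 = 16 + 4 = 20)
a(N) = (1 + N)/(2*N) (a(N) = (1 + N)/((2*N)) = (1 + N)*(1/(2*N)) = (1 + N)/(2*N))
(22*44)*a(R(-2 - 5, w(-1, -3))) = (22*44)*((1/2)*(1 + 20)/20) = 968*((1/2)*(1/20)*21) = 968*(21/40) = 2541/5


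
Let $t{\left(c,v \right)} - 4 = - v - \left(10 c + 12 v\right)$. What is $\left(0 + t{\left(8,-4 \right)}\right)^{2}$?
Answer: $576$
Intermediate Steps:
$t{\left(c,v \right)} = 4 - 13 v - 10 c$ ($t{\left(c,v \right)} = 4 - \left(10 c + 13 v\right) = 4 - 13 v - 10 c$)
$\left(0 + t{\left(8,-4 \right)}\right)^{2} = \left(0 - 24\right)^{2} = \left(-24\right)^{2} = 576$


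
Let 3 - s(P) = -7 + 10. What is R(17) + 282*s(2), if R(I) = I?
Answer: 17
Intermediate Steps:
s(P) = 0 (s(P) = 3 - (-7 + 10) = 3 - 1*3 = 3 - 3 = 0)
R(17) + 282*s(2) = 17 + 282*0 = 17 + 0 = 17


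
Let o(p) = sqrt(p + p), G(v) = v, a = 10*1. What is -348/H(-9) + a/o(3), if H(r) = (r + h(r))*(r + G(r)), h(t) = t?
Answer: -29/27 + 5*sqrt(6)/3 ≈ 3.0084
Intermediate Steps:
a = 10
H(r) = 4*r**2 (H(r) = (r + r)*(r + r) = (2*r)*(2*r) = 4*r**2)
o(p) = sqrt(2)*sqrt(p) (o(p) = sqrt(2*p) = sqrt(2)*sqrt(p))
-348/H(-9) + a/o(3) = -348/(4*(-9)**2) + 10/((sqrt(2)*sqrt(3))) = -348/(4*81) + 10/(sqrt(6)) = -348/324 + 10*(sqrt(6)/6) = -348*1/324 + 5*sqrt(6)/3 = -29/27 + 5*sqrt(6)/3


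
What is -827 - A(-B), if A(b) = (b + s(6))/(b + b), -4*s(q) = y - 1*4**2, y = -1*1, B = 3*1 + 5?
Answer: -52943/64 ≈ -827.23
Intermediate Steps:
B = 8 (B = 3 + 5 = 8)
y = -1
s(q) = 17/4 (s(q) = -(-1 - 1*4**2)/4 = -(-1 - 1*16)/4 = -(-1 - 16)/4 = -1/4*(-17) = 17/4)
A(b) = (17/4 + b)/(2*b) (A(b) = (b + 17/4)/(b + b) = (17/4 + b)/((2*b)) = (17/4 + b)*(1/(2*b)) = (17/4 + b)/(2*b))
-827 - A(-B) = -827 - (17 + 4*(-1*8))/(8*((-1*8))) = -827 - (17 + 4*(-8))/(8*(-8)) = -827 - (-1)*(17 - 32)/(8*8) = -827 - (-1)*(-15)/(8*8) = -827 - 1*15/64 = -827 - 15/64 = -52943/64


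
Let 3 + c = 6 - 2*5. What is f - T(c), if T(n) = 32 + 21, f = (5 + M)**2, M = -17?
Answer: 91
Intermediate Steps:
c = -7 (c = -3 + (6 - 2*5) = -3 + (6 - 10) = -3 - 4 = -7)
f = 144 (f = (5 - 17)**2 = (-12)**2 = 144)
T(n) = 53
f - T(c) = 144 - 1*53 = 144 - 53 = 91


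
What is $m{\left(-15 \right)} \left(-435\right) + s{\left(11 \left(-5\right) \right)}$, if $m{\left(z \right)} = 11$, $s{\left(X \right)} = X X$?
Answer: $-1760$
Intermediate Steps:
$s{\left(X \right)} = X^{2}$
$m{\left(-15 \right)} \left(-435\right) + s{\left(11 \left(-5\right) \right)} = 11 \left(-435\right) + \left(11 \left(-5\right)\right)^{2} = -4785 + \left(-55\right)^{2} = -4785 + 3025 = -1760$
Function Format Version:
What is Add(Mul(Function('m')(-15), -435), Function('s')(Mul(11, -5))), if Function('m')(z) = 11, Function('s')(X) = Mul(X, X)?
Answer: -1760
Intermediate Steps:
Function('s')(X) = Pow(X, 2)
Add(Mul(Function('m')(-15), -435), Function('s')(Mul(11, -5))) = Add(Mul(11, -435), Pow(Mul(11, -5), 2)) = Add(-4785, Pow(-55, 2)) = Add(-4785, 3025) = -1760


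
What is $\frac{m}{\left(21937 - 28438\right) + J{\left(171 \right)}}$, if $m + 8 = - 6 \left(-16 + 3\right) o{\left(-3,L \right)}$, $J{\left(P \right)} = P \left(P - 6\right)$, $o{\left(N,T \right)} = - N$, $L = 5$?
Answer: $\frac{113}{10857} \approx 0.010408$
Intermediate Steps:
$J{\left(P \right)} = P \left(-6 + P\right)$
$m = 226$ ($m = -8 + - 6 \left(-16 + 3\right) \left(\left(-1\right) \left(-3\right)\right) = -8 + \left(-6\right) \left(-13\right) 3 = -8 + 78 \cdot 3 = -8 + 234 = 226$)
$\frac{m}{\left(21937 - 28438\right) + J{\left(171 \right)}} = \frac{226}{\left(21937 - 28438\right) + 171 \left(-6 + 171\right)} = \frac{226}{-6501 + 171 \cdot 165} = \frac{226}{-6501 + 28215} = \frac{226}{21714} = 226 \cdot \frac{1}{21714} = \frac{113}{10857}$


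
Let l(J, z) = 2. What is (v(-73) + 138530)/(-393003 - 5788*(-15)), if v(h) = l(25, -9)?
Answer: -138532/306183 ≈ -0.45245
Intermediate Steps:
v(h) = 2
(v(-73) + 138530)/(-393003 - 5788*(-15)) = (2 + 138530)/(-393003 - 5788*(-15)) = 138532/(-393003 + 86820) = 138532/(-306183) = 138532*(-1/306183) = -138532/306183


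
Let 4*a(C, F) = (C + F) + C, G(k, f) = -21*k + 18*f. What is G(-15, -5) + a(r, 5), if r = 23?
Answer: 951/4 ≈ 237.75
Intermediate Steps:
a(C, F) = C/2 + F/4 (a(C, F) = ((C + F) + C)/4 = (F + 2*C)/4 = C/2 + F/4)
G(-15, -5) + a(r, 5) = (-21*(-15) + 18*(-5)) + ((1/2)*23 + (1/4)*5) = (315 - 90) + (23/2 + 5/4) = 225 + 51/4 = 951/4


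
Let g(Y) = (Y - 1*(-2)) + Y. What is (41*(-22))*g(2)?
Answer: -5412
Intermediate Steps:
g(Y) = 2 + 2*Y (g(Y) = (Y + 2) + Y = (2 + Y) + Y = 2 + 2*Y)
(41*(-22))*g(2) = (41*(-22))*(2 + 2*2) = -902*(2 + 4) = -902*6 = -5412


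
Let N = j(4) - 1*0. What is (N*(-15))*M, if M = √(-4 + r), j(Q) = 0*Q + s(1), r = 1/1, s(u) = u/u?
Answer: -15*I*√3 ≈ -25.981*I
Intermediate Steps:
s(u) = 1
r = 1
j(Q) = 1 (j(Q) = 0*Q + 1 = 0 + 1 = 1)
M = I*√3 (M = √(-4 + 1) = √(-3) = I*√3 ≈ 1.732*I)
N = 1 (N = 1 - 1*0 = 1 + 0 = 1)
(N*(-15))*M = (1*(-15))*(I*√3) = -15*I*√3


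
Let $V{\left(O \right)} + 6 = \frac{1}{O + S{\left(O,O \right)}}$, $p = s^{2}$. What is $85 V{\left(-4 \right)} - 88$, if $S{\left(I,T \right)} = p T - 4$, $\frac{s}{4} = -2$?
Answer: $- \frac{157957}{264} \approx -598.32$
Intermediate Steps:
$s = -8$ ($s = 4 \left(-2\right) = -8$)
$p = 64$ ($p = \left(-8\right)^{2} = 64$)
$S{\left(I,T \right)} = -4 + 64 T$ ($S{\left(I,T \right)} = 64 T - 4 = -4 + 64 T$)
$V{\left(O \right)} = -6 + \frac{1}{-4 + 65 O}$ ($V{\left(O \right)} = -6 + \frac{1}{O + \left(-4 + 64 O\right)} = -6 + \frac{1}{-4 + 65 O}$)
$85 V{\left(-4 \right)} - 88 = 85 \frac{5 \left(5 - -312\right)}{-4 + 65 \left(-4\right)} - 88 = 85 \frac{5 \left(5 + 312\right)}{-4 - 260} - 88 = 85 \cdot 5 \frac{1}{-264} \cdot 317 - 88 = 85 \cdot 5 \left(- \frac{1}{264}\right) 317 - 88 = 85 \left(- \frac{1585}{264}\right) - 88 = - \frac{134725}{264} - 88 = - \frac{157957}{264}$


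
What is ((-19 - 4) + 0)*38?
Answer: -874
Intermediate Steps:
((-19 - 4) + 0)*38 = (-23 + 0)*38 = -23*38 = -874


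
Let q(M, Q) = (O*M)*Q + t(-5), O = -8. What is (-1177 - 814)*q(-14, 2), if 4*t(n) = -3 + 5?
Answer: -893959/2 ≈ -4.4698e+5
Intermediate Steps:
t(n) = 1/2 (t(n) = (-3 + 5)/4 = (1/4)*2 = 1/2)
q(M, Q) = 1/2 - 8*M*Q (q(M, Q) = (-8*M)*Q + 1/2 = -8*M*Q + 1/2 = 1/2 - 8*M*Q)
(-1177 - 814)*q(-14, 2) = (-1177 - 814)*(1/2 - 8*(-14)*2) = -1991*(1/2 + 224) = -1991*449/2 = -893959/2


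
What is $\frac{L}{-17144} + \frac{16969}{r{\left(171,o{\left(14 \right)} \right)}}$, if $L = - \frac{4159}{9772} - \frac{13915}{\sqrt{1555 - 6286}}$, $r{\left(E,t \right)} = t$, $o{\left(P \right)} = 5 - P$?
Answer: $- \frac{2842836352361}{1507780512} - \frac{13915 i \sqrt{4731}}{81108264} \approx -1885.4 - 0.0118 i$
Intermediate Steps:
$L = - \frac{4159}{9772} + \frac{13915 i \sqrt{4731}}{4731}$ ($L = \left(-4159\right) \frac{1}{9772} - \frac{13915}{\sqrt{-4731}} = - \frac{4159}{9772} - \frac{13915}{i \sqrt{4731}} = - \frac{4159}{9772} - 13915 \left(- \frac{i \sqrt{4731}}{4731}\right) = - \frac{4159}{9772} + \frac{13915 i \sqrt{4731}}{4731} \approx -0.4256 + 202.31 i$)
$\frac{L}{-17144} + \frac{16969}{r{\left(171,o{\left(14 \right)} \right)}} = \frac{- \frac{4159}{9772} + \frac{13915 i \sqrt{4731}}{4731}}{-17144} + \frac{16969}{5 - 14} = \left(- \frac{4159}{9772} + \frac{13915 i \sqrt{4731}}{4731}\right) \left(- \frac{1}{17144}\right) + \frac{16969}{5 - 14} = \left(\frac{4159}{167531168} - \frac{13915 i \sqrt{4731}}{81108264}\right) + \frac{16969}{-9} = \left(\frac{4159}{167531168} - \frac{13915 i \sqrt{4731}}{81108264}\right) + 16969 \left(- \frac{1}{9}\right) = \left(\frac{4159}{167531168} - \frac{13915 i \sqrt{4731}}{81108264}\right) - \frac{16969}{9} = - \frac{2842836352361}{1507780512} - \frac{13915 i \sqrt{4731}}{81108264}$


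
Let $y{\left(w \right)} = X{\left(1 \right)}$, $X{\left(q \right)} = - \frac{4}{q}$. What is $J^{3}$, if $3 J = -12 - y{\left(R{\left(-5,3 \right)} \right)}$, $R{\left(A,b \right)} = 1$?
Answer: $- \frac{512}{27} \approx -18.963$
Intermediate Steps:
$y{\left(w \right)} = -4$ ($y{\left(w \right)} = - \frac{4}{1} = \left(-4\right) 1 = -4$)
$J = - \frac{8}{3}$ ($J = \frac{-12 - -4}{3} = \frac{-12 + 4}{3} = \frac{1}{3} \left(-8\right) = - \frac{8}{3} \approx -2.6667$)
$J^{3} = \left(- \frac{8}{3}\right)^{3} = - \frac{512}{27}$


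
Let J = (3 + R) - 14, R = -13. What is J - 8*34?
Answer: -296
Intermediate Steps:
J = -24 (J = (3 - 13) - 14 = -10 - 14 = -24)
J - 8*34 = -24 - 8*34 = -24 - 272 = -296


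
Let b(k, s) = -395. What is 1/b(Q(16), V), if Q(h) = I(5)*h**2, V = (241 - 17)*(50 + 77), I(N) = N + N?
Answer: -1/395 ≈ -0.0025316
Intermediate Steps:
I(N) = 2*N
V = 28448 (V = 224*127 = 28448)
Q(h) = 10*h**2 (Q(h) = (2*5)*h**2 = 10*h**2)
1/b(Q(16), V) = 1/(-395) = -1/395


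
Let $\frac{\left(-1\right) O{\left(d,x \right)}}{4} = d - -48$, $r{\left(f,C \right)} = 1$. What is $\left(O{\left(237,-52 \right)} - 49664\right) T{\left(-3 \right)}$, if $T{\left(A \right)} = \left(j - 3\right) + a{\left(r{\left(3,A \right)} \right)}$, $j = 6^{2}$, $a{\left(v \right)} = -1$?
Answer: $-1625728$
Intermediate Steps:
$O{\left(d,x \right)} = -192 - 4 d$ ($O{\left(d,x \right)} = - 4 \left(d - -48\right) = - 4 \left(d + 48\right) = - 4 \left(48 + d\right) = -192 - 4 d$)
$j = 36$
$T{\left(A \right)} = 32$ ($T{\left(A \right)} = \left(36 - 3\right) - 1 = 33 - 1 = 32$)
$\left(O{\left(237,-52 \right)} - 49664\right) T{\left(-3 \right)} = \left(\left(-192 - 948\right) - 49664\right) 32 = \left(-1140 - 49664\right) 32 = \left(-50804\right) 32 = -1625728$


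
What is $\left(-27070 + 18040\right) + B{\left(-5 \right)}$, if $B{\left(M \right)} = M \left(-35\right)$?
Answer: $-8855$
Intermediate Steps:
$B{\left(M \right)} = - 35 M$
$\left(-27070 + 18040\right) + B{\left(-5 \right)} = \left(-27070 + 18040\right) - -175 = -9030 + 175 = -8855$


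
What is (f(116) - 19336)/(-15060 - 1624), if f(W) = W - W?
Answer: 4834/4171 ≈ 1.1590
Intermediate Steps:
f(W) = 0
(f(116) - 19336)/(-15060 - 1624) = (0 - 19336)/(-15060 - 1624) = -19336/(-16684) = -19336*(-1/16684) = 4834/4171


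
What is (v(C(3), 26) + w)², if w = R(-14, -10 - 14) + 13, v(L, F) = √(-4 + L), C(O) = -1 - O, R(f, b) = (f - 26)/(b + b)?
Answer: 6601/36 + 166*I*√2/3 ≈ 183.36 + 78.253*I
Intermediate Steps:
R(f, b) = (-26 + f)/(2*b) (R(f, b) = (-26 + f)/((2*b)) = (-26 + f)*(1/(2*b)) = (-26 + f)/(2*b))
w = 83/6 (w = (-26 - 14)/(2*(-10 - 14)) + 13 = (½)*(-40)/(-24) + 13 = (½)*(-1/24)*(-40) + 13 = ⅚ + 13 = 83/6 ≈ 13.833)
(v(C(3), 26) + w)² = (√(-4 + (-1 - 1*3)) + 83/6)² = (√(-4 + (-1 - 3)) + 83/6)² = (√(-4 - 4) + 83/6)² = (√(-8) + 83/6)² = (2*I*√2 + 83/6)² = (83/6 + 2*I*√2)²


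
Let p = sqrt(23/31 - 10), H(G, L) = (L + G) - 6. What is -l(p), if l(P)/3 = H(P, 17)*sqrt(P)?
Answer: 3*31**(3/4)*287**(1/4)*sqrt(I)*(-341 - I*sqrt(8897))/961 ≈ -29.444 - 51.962*I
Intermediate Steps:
H(G, L) = -6 + G + L (H(G, L) = (G + L) - 6 = -6 + G + L)
p = I*sqrt(8897)/31 (p = sqrt(23*(1/31) - 10) = sqrt(23/31 - 10) = sqrt(-287/31) = I*sqrt(8897)/31 ≈ 3.0427*I)
l(P) = 3*sqrt(P)*(11 + P) (l(P) = 3*((-6 + P + 17)*sqrt(P)) = 3*((11 + P)*sqrt(P)) = 3*(sqrt(P)*(11 + P)) = 3*sqrt(P)*(11 + P))
-l(p) = -3*sqrt(I*sqrt(8897)/31)*(11 + I*sqrt(8897)/31) = -3*31**(3/4)*287**(1/4)*sqrt(I)/31*(11 + I*sqrt(8897)/31) = -3*31**(3/4)*287**(1/4)*sqrt(I)*(11 + I*sqrt(8897)/31)/31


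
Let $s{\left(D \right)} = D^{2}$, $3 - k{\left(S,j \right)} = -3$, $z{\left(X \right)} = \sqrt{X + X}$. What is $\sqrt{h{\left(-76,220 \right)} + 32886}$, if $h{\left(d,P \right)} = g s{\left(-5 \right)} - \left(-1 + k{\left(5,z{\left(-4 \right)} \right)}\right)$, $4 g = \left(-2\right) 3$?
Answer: $\frac{\sqrt{131374}}{2} \approx 181.23$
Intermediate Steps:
$z{\left(X \right)} = \sqrt{2} \sqrt{X}$ ($z{\left(X \right)} = \sqrt{2 X} = \sqrt{2} \sqrt{X}$)
$k{\left(S,j \right)} = 6$ ($k{\left(S,j \right)} = 3 - -3 = 3 + 3 = 6$)
$g = - \frac{3}{2}$ ($g = \frac{\left(-2\right) 3}{4} = \frac{1}{4} \left(-6\right) = - \frac{3}{2} \approx -1.5$)
$h{\left(d,P \right)} = - \frac{85}{2}$ ($h{\left(d,P \right)} = - \frac{3 \left(-5\right)^{2}}{2} + \left(1 - 6\right) = \left(- \frac{3}{2}\right) 25 + \left(1 - 6\right) = - \frac{75}{2} - 5 = - \frac{85}{2}$)
$\sqrt{h{\left(-76,220 \right)} + 32886} = \sqrt{- \frac{85}{2} + 32886} = \sqrt{\frac{65687}{2}} = \frac{\sqrt{131374}}{2}$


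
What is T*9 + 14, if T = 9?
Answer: 95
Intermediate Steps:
T*9 + 14 = 9*9 + 14 = 81 + 14 = 95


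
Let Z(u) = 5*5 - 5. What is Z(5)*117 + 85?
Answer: 2425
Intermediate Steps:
Z(u) = 20 (Z(u) = 25 - 5 = 20)
Z(5)*117 + 85 = 20*117 + 85 = 2340 + 85 = 2425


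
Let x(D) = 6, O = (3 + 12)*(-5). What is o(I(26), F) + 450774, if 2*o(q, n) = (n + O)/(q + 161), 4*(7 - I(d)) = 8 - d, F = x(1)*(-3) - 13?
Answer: 155516924/345 ≈ 4.5077e+5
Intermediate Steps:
O = -75 (O = 15*(-5) = -75)
F = -31 (F = 6*(-3) - 13 = -18 - 13 = -31)
I(d) = 5 + d/4 (I(d) = 7 - (8 - d)/4 = 7 + (-2 + d/4) = 5 + d/4)
o(q, n) = (-75 + n)/(2*(161 + q)) (o(q, n) = ((n - 75)/(q + 161))/2 = ((-75 + n)/(161 + q))/2 = (-75 + n)/(2*(161 + q)))
o(I(26), F) + 450774 = (-75 - 31)/(2*(161 + (5 + (¼)*26))) + 450774 = (½)*(-106)/(161 + (5 + 13/2)) + 450774 = (½)*(-106)/(161 + 23/2) + 450774 = (½)*(-106)/(345/2) + 450774 = (½)*(2/345)*(-106) + 450774 = -106/345 + 450774 = 155516924/345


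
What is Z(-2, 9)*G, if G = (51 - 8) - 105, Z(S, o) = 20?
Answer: -1240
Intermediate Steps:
G = -62 (G = 43 - 105 = -62)
Z(-2, 9)*G = 20*(-62) = -1240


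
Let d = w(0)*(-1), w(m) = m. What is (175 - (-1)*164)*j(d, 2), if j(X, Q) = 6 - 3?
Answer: 1017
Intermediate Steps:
d = 0 (d = 0*(-1) = 0)
j(X, Q) = 3
(175 - (-1)*164)*j(d, 2) = (175 - (-1)*164)*3 = (175 - 1*(-164))*3 = (175 + 164)*3 = 339*3 = 1017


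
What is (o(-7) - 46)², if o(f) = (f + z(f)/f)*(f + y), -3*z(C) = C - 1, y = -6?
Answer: 1100401/441 ≈ 2495.2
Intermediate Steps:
z(C) = ⅓ - C/3 (z(C) = -(C - 1)/3 = -(-1 + C)/3 = ⅓ - C/3)
o(f) = (-6 + f)*(f + (⅓ - f/3)/f) (o(f) = (f + (⅓ - f/3)/f)*(f - 6) = (f + (⅓ - f/3)/f)*(-6 + f) = (-6 + f)*(f + (⅓ - f/3)/f))
(o(-7) - 46)² = ((7/3 + (-7)² - 2/(-7) - 19/3*(-7)) - 46)² = ((7/3 + 49 - 2*(-⅐) + 133/3) - 46)² = ((7/3 + 49 + 2/7 + 133/3) - 46)² = (2015/21 - 46)² = (1049/21)² = 1100401/441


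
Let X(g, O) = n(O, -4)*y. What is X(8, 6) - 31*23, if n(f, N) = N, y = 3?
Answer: -725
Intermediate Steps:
X(g, O) = -12 (X(g, O) = -4*3 = -12)
X(8, 6) - 31*23 = -12 - 31*23 = -12 - 713 = -725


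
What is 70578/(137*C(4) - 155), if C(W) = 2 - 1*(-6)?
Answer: 70578/941 ≈ 75.003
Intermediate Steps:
C(W) = 8 (C(W) = 2 + 6 = 8)
70578/(137*C(4) - 155) = 70578/(137*8 - 155) = 70578/(1096 - 155) = 70578/941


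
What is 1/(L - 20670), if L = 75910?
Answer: 1/55240 ≈ 1.8103e-5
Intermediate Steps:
1/(L - 20670) = 1/(75910 - 20670) = 1/55240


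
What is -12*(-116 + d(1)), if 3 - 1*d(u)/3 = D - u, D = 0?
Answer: 1248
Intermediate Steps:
d(u) = 9 + 3*u (d(u) = 9 - 3*(0 - u) = 9 - (-3)*u = 9 + 3*u)
-12*(-116 + d(1)) = -12*(-116 + (9 + 3*1)) = -12*(-116 + (9 + 3)) = -12*(-116 + 12) = -12*(-104) = 1248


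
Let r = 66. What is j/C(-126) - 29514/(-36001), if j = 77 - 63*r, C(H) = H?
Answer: 21519835/648018 ≈ 33.209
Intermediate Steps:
j = -4081 (j = 77 - 63*66 = 77 - 4158 = -4081)
j/C(-126) - 29514/(-36001) = -4081/(-126) - 29514/(-36001) = -4081*(-1/126) - 29514*(-1/36001) = 583/18 + 29514/36001 = 21519835/648018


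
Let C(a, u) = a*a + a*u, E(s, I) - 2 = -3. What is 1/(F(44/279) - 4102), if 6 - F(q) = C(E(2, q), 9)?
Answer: -1/4088 ≈ -0.00024462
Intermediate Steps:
E(s, I) = -1 (E(s, I) = 2 - 3 = -1)
C(a, u) = a² + a*u
F(q) = 14 (F(q) = 6 - (-1)*(-1 + 9) = 6 - (-1)*8 = 6 - 1*(-8) = 6 + 8 = 14)
1/(F(44/279) - 4102) = 1/(14 - 4102) = 1/(-4088) = -1/4088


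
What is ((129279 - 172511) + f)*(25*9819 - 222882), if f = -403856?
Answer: -10101059184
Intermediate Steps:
((129279 - 172511) + f)*(25*9819 - 222882) = ((129279 - 172511) - 403856)*(25*9819 - 222882) = (-43232 - 403856)*(245475 - 222882) = -447088*22593 = -10101059184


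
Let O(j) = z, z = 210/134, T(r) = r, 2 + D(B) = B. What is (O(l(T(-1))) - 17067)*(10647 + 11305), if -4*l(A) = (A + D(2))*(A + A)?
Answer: -25099565568/67 ≈ -3.7462e+8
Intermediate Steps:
D(B) = -2 + B
l(A) = -A**2/2 (l(A) = -(A + (-2 + 2))*(A + A)/4 = -(A + 0)*2*A/4 = -A*2*A/4 = -A**2/2)
z = 105/67 (z = 210*(1/134) = 105/67 ≈ 1.5672)
O(j) = 105/67
(O(l(T(-1))) - 17067)*(10647 + 11305) = (105/67 - 17067)*(10647 + 11305) = -1143384/67*21952 = -25099565568/67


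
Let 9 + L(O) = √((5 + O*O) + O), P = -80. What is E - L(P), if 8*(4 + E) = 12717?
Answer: 12757/8 - 5*√253 ≈ 1515.1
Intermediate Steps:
E = 12685/8 (E = -4 + (⅛)*12717 = -4 + 12717/8 = 12685/8 ≈ 1585.6)
L(O) = -9 + √(5 + O + O²) (L(O) = -9 + √((5 + O*O) + O) = -9 + √((5 + O²) + O) = -9 + √(5 + O + O²))
E - L(P) = 12685/8 - (-9 + √(5 - 80 + (-80)²)) = 12685/8 - (-9 + √(5 - 80 + 6400)) = 12685/8 - (-9 + √6325) = 12685/8 - (-9 + 5*√253) = 12685/8 + (9 - 5*√253) = 12757/8 - 5*√253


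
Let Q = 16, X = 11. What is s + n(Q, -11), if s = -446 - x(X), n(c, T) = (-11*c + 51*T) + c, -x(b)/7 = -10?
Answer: -1237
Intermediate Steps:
x(b) = 70 (x(b) = -7*(-10) = 70)
n(c, T) = -10*c + 51*T
s = -516 (s = -446 - 1*70 = -446 - 70 = -516)
s + n(Q, -11) = -516 + (-10*16 + 51*(-11)) = -516 + (-160 - 561) = -516 - 721 = -1237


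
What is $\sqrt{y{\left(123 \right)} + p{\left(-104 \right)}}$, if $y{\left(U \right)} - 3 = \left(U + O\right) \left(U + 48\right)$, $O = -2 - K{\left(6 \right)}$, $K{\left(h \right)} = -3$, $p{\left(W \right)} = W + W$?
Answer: $\sqrt{20999} \approx 144.91$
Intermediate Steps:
$p{\left(W \right)} = 2 W$
$O = 1$ ($O = -2 - -3 = -2 + 3 = 1$)
$y{\left(U \right)} = 3 + \left(1 + U\right) \left(48 + U\right)$ ($y{\left(U \right)} = 3 + \left(U + 1\right) \left(U + 48\right) = 3 + \left(1 + U\right) \left(48 + U\right)$)
$\sqrt{y{\left(123 \right)} + p{\left(-104 \right)}} = \sqrt{\left(51 + 123^{2} + 49 \cdot 123\right) + 2 \left(-104\right)} = \sqrt{\left(51 + 15129 + 6027\right) - 208} = \sqrt{21207 - 208} = \sqrt{20999}$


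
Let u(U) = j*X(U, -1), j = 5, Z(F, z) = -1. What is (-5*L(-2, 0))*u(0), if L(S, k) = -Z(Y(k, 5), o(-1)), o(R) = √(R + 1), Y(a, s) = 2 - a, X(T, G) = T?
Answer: 0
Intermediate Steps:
o(R) = √(1 + R)
L(S, k) = 1 (L(S, k) = -1*(-1) = 1)
u(U) = 5*U
(-5*L(-2, 0))*u(0) = (-5*1)*(5*0) = -5*0 = 0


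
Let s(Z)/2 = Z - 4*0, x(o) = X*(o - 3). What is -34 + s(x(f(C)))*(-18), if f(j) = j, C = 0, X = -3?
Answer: -358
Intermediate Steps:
x(o) = 9 - 3*o (x(o) = -3*(o - 3) = -3*(-3 + o) = 9 - 3*o)
s(Z) = 2*Z (s(Z) = 2*(Z - 4*0) = 2*(Z + 0) = 2*Z)
-34 + s(x(f(C)))*(-18) = -34 + (2*(9 - 3*0))*(-18) = -34 + (2*(9 + 0))*(-18) = -34 + (2*9)*(-18) = -34 + 18*(-18) = -34 - 324 = -358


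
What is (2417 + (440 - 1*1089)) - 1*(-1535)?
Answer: 3303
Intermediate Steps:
(2417 + (440 - 1*1089)) - 1*(-1535) = (2417 + (440 - 1089)) + 1535 = (2417 - 649) + 1535 = 1768 + 1535 = 3303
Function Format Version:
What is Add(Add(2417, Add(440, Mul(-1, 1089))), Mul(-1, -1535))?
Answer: 3303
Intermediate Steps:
Add(Add(2417, Add(440, Mul(-1, 1089))), Mul(-1, -1535)) = Add(Add(2417, Add(440, -1089)), 1535) = Add(Add(2417, -649), 1535) = Add(1768, 1535) = 3303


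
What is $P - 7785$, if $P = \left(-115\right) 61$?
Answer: $-14800$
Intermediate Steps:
$P = -7015$
$P - 7785 = -7015 - 7785 = -14800$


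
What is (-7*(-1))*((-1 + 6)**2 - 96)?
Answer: -497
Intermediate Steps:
(-7*(-1))*((-1 + 6)**2 - 96) = 7*(5**2 - 96) = 7*(25 - 96) = 7*(-71) = -497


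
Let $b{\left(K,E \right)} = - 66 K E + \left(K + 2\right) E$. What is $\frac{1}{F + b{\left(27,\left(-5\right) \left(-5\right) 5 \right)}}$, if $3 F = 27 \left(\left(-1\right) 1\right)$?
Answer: $- \frac{1}{219134} \approx -4.5634 \cdot 10^{-6}$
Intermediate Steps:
$F = -9$ ($F = \frac{27 \left(\left(-1\right) 1\right)}{3} = \frac{27 \left(-1\right)}{3} = \frac{1}{3} \left(-27\right) = -9$)
$b{\left(K,E \right)} = E \left(2 + K\right) - 66 E K$ ($b{\left(K,E \right)} = - 66 E K + \left(2 + K\right) E = - 66 E K + E \left(2 + K\right) = E \left(2 + K\right) - 66 E K$)
$\frac{1}{F + b{\left(27,\left(-5\right) \left(-5\right) 5 \right)}} = \frac{1}{-9 + \left(-5\right) \left(-5\right) 5 \left(2 - 1755\right)} = \frac{1}{-9 + 25 \cdot 5 \left(2 - 1755\right)} = \frac{1}{-9 + 125 \left(-1753\right)} = \frac{1}{-9 - 219125} = \frac{1}{-219134} = - \frac{1}{219134}$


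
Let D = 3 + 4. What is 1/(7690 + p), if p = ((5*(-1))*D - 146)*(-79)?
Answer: 1/21989 ≈ 4.5477e-5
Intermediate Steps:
D = 7
p = 14299 (p = ((5*(-1))*7 - 146)*(-79) = (-5*7 - 146)*(-79) = (-35 - 146)*(-79) = -181*(-79) = 14299)
1/(7690 + p) = 1/(7690 + 14299) = 1/21989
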